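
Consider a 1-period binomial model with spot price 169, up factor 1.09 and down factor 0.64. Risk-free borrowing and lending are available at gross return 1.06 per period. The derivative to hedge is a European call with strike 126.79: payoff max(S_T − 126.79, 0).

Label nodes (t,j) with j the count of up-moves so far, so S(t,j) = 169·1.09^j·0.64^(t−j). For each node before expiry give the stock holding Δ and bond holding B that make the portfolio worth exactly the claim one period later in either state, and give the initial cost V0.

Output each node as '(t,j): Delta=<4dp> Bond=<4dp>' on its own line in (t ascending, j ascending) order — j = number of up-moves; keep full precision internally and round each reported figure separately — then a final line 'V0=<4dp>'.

(0,0): Delta=0.7550 Bond=-77.0415
V0=50.5585

The replicating-portfolio and risk-neutral prices coincide; use p* = (1.06−0.64)/(1.09−0.64) = 0.9333 for the latter.
Terminal payoffs: V(1,0)=0.0000, V(1,1)=57.4200
  t=0,j=0: stock 169.0000 → up 184.2100 (V=57.4200), down 108.1600 (V=0.0000). Price 50.5585; hedge Δ=0.7550, bond B=-77.0415.
Check: Δ(0,0)·S0 + B(0,0) = 50.5585 = V0.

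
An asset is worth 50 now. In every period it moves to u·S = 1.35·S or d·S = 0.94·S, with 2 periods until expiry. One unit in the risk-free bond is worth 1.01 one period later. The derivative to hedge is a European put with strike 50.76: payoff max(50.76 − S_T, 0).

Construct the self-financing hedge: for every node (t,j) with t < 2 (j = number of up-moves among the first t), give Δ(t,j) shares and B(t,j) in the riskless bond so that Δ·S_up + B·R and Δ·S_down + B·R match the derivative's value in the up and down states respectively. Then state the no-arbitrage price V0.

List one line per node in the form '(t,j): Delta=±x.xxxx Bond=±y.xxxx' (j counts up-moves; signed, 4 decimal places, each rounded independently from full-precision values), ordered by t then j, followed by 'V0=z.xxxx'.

Under the risk-neutral measure, an up-move has probability p* = (R−d)/(u−d) = 0.1707 and values discount at R = 1.01.
Terminal payoffs: V(2,0)=6.5800, V(2,1)=0.0000, V(2,2)=0.0000
(1,0): S=47.0000. Δ = (V_up−V_dn)/(S_up−S_dn) = (0.0000−6.5800)/(63.4500−44.1800) = -0.3415. V = [p*·0.0000 + (1−p*)·6.5800]/1.01 = 5.4026. B = V − Δ·S = 21.4513.
(1,1): S=67.5000. Δ = (V_up−V_dn)/(S_up−S_dn) = (0.0000−0.0000)/(91.1250−63.4500) = 0.0000. V = [p*·0.0000 + (1−p*)·0.0000]/1.01 = 0.0000. B = V − Δ·S = 0.0000.
(0,0): S=50.0000. Δ = (V_up−V_dn)/(S_up−S_dn) = (0.0000−5.4026)/(67.5000−47.0000) = -0.2635. V = [p*·0.0000 + (1−p*)·5.4026]/1.01 = 4.4358. B = V − Δ·S = 17.6128.
Self-financing check: at every node Δ·S+B equals the discounted successor values.

(0,0): Delta=-0.2635 Bond=17.6128
(1,0): Delta=-0.3415 Bond=21.4513
(1,1): Delta=0.0000 Bond=0.0000
V0=4.4358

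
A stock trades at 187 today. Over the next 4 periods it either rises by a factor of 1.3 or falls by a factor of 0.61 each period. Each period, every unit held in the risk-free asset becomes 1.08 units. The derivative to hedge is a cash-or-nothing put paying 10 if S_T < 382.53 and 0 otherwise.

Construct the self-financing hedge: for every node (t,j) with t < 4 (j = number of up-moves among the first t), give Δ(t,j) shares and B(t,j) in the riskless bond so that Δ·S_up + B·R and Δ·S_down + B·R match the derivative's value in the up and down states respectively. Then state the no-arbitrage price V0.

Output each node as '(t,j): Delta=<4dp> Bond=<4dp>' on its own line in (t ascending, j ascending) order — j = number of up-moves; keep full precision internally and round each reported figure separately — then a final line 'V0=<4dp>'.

(0,0): Delta=-0.0194 Bond=9.4040
(1,0): Delta=0.0000 Bond=7.9383
(1,1): Delta=-0.0237 Bond=11.1945
(2,0): Delta=0.0000 Bond=8.5734
(2,1): Delta=0.0000 Bond=8.5734
(2,2): Delta=-0.0289 Bond=13.7361
(3,0): Delta=0.0000 Bond=9.2593
(3,1): Delta=0.0000 Bond=9.2593
(3,2): Delta=0.0000 Bond=9.2593
(3,3): Delta=-0.0353 Bond=17.4450
V0=5.7680

No-arbitrage ⇒ martingale measure with p* = (R−d)/(u−d) = 0.6812.
Payoff layer (t=4): V(4,0)=10.0000, V(4,1)=10.0000, V(4,2)=10.0000, V(4,3)=10.0000, V(4,4)=0.0000
Node (3,0) S=42.4454: V=(p*·10.0000+(1−p*)·10.0000)/1.08=9.2593; Δ=(10.0000−10.0000)/(55.1791−25.8917)=0.0000; B=V−Δ·S=9.2593
Node (3,1) S=90.4575: V=(p*·10.0000+(1−p*)·10.0000)/1.08=9.2593; Δ=(10.0000−10.0000)/(117.5948−55.1791)=0.0000; B=V−Δ·S=9.2593
Node (3,2) S=192.7783: V=(p*·10.0000+(1−p*)·10.0000)/1.08=9.2593; Δ=(10.0000−10.0000)/(250.6118−117.5948)=0.0000; B=V−Δ·S=9.2593
Node (3,3) S=410.8390: V=(p*·0.0000+(1−p*)·10.0000)/1.08=2.9522; Δ=(0.0000−10.0000)/(534.0907−250.6118)=-0.0353; B=V−Δ·S=17.4450
Node (2,0) S=69.5827: V=(p*·9.2593+(1−p*)·9.2593)/1.08=8.5734; Δ=(9.2593−9.2593)/(90.4575−42.4454)=0.0000; B=V−Δ·S=8.5734
Node (2,1) S=148.2910: V=(p*·9.2593+(1−p*)·9.2593)/1.08=8.5734; Δ=(9.2593−9.2593)/(192.7783−90.4575)=0.0000; B=V−Δ·S=8.5734
Node (2,2) S=316.0300: V=(p*·2.9522+(1−p*)·9.2593)/1.08=4.5955; Δ=(2.9522−9.2593)/(410.8390−192.7783)=-0.0289; B=V−Δ·S=13.7361
Node (1,0) S=114.0700: V=(p*·8.5734+(1−p*)·8.5734)/1.08=7.9383; Δ=(8.5734−8.5734)/(148.2910−69.5827)=0.0000; B=V−Δ·S=7.9383
Node (1,1) S=243.1000: V=(p*·4.5955+(1−p*)·8.5734)/1.08=5.4295; Δ=(4.5955−8.5734)/(316.0300−148.2910)=-0.0237; B=V−Δ·S=11.1945
Node (0,0) S=187.0000: V=(p*·5.4295+(1−p*)·7.9383)/1.08=5.7680; Δ=(5.4295−7.9383)/(243.1000−114.0700)=-0.0194; B=V−Δ·S=9.4040
Check: Δ(0,0)·S0 + B(0,0) = 5.7680 = V0.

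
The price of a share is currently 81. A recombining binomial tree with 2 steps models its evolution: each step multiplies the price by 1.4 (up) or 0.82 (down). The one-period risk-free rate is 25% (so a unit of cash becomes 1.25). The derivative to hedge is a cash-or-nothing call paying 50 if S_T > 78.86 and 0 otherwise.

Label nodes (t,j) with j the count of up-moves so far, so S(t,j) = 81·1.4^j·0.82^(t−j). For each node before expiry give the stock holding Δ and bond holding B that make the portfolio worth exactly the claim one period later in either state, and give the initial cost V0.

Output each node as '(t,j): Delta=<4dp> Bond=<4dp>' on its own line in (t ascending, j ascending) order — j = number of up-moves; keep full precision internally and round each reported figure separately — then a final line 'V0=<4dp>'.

(0,0): Delta=0.2202 Bond=12.0238
(1,0): Delta=1.2979 Bond=-56.5517
(1,1): Delta=0.0000 Bond=40.0000
V0=29.8597

Under the risk-neutral measure, an up-move has probability p* = (R−d)/(u−d) = 0.7414 and values discount at R = 1.25.
Payoff layer (t=2): V(2,0)=0.0000, V(2,1)=50.0000, V(2,2)=50.0000
  t=1,j=0: stock 66.4200 → up 92.9880 (V=50.0000), down 54.4644 (V=0.0000). Price 29.6552; hedge Δ=1.2979, bond B=-56.5517.
  t=1,j=1: stock 113.4000 → up 158.7600 (V=50.0000), down 92.9880 (V=50.0000). Price 40.0000; hedge Δ=0.0000, bond B=40.0000.
  t=0,j=0: stock 81.0000 → up 113.4000 (V=40.0000), down 66.4200 (V=29.6552). Price 29.8597; hedge Δ=0.2202, bond B=12.0238.
Self-financing check: at every node Δ·S+B equals the discounted successor values.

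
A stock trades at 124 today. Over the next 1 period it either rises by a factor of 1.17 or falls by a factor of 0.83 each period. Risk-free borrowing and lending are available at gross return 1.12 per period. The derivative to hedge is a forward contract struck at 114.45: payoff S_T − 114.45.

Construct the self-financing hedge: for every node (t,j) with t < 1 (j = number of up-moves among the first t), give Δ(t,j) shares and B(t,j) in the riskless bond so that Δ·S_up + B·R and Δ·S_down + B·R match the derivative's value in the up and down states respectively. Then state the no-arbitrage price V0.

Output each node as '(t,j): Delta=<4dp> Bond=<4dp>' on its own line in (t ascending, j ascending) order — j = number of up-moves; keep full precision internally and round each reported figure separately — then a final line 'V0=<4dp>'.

Under the risk-neutral measure, an up-move has probability p* = (R−d)/(u−d) = 0.8529 and values discount at R = 1.12.
At expiry t=1: V(1,0)=-11.5300, V(1,1)=30.6300
Node (0,0) S=124.0000: V=(p*·30.6300+(1−p*)·-11.5300)/1.12=21.8125; Δ=(30.6300−-11.5300)/(145.0800−102.9200)=1.0000; B=V−Δ·S=-102.1875
Each (Δ,B) replicates both successor values, so the strategy is self-financing and V0 is arbitrage-free.

(0,0): Delta=1.0000 Bond=-102.1875
V0=21.8125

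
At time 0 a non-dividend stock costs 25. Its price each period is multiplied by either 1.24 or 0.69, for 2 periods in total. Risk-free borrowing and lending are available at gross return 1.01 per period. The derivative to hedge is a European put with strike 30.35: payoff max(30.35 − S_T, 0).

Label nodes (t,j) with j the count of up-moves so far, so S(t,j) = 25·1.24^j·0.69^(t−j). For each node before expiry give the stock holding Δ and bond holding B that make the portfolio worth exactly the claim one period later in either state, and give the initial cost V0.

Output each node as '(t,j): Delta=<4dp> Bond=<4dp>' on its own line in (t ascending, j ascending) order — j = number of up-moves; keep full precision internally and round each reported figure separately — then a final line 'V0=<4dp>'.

(0,0): Delta=-0.6611 Bond=23.9633
(1,0): Delta=-1.0000 Bond=30.0495
(1,1): Delta=-0.5255 Bond=20.0007
V0=7.4366

The replicating-portfolio and risk-neutral prices coincide; use p* = (1.01−0.69)/(1.24−0.69) = 0.5818 for the latter.
Payoff layer (t=2): V(2,0)=18.4475, V(2,1)=8.9600, V(2,2)=0.0000
(1,0): S=17.2500. Δ = (V_up−V_dn)/(S_up−S_dn) = (8.9600−18.4475)/(21.3900−11.9025) = -1.0000. V = [p*·8.9600 + (1−p*)·18.4475]/1.01 = 12.7995. B = V − Δ·S = 30.0495.
(1,1): S=31.0000. Δ = (V_up−V_dn)/(S_up−S_dn) = (0.0000−8.9600)/(38.4400−21.3900) = -0.5255. V = [p*·0.0000 + (1−p*)·8.9600]/1.01 = 3.7098. B = V − Δ·S = 20.0007.
(0,0): S=25.0000. Δ = (V_up−V_dn)/(S_up−S_dn) = (3.7098−12.7995)/(31.0000−17.2500) = -0.6611. V = [p*·3.7098 + (1−p*)·12.7995]/1.01 = 7.4366. B = V − Δ·S = 23.9633.
Check: Δ(0,0)·S0 + B(0,0) = 7.4366 = V0.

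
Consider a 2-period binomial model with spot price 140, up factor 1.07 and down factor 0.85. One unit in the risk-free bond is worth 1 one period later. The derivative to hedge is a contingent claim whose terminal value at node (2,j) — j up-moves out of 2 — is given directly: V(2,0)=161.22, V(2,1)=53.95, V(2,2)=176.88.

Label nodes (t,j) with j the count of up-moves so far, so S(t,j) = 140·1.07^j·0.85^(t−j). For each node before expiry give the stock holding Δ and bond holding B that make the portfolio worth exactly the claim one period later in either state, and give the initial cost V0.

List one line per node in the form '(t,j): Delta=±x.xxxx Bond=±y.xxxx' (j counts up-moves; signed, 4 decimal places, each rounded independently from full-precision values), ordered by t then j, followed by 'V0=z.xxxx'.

(0,0): Delta=1.6131 Bond=-103.8817
(1,0): Delta=-4.0974 Bond=575.6723
(1,1): Delta=3.7301 Bond=-421.0068
V0=121.9572

Risk-neutral probability p* = (R−d)/(u−d) = (1−0.85)/(1.07−0.85) = 0.6818.
Terminal payoffs: V(2,0)=161.2200, V(2,1)=53.9500, V(2,2)=176.8800
(1,0): S=119.0000. Δ = (V_up−V_dn)/(S_up−S_dn) = (53.9500−161.2200)/(127.3300−101.1500) = -4.0974. V = [p*·53.9500 + (1−p*)·161.2200]/1 = 88.0814. B = V − Δ·S = 575.6723.
(1,1): S=149.8000. Δ = (V_up−V_dn)/(S_up−S_dn) = (176.8800−53.9500)/(160.2860−127.3300) = 3.7301. V = [p*·176.8800 + (1−p*)·53.9500]/1 = 137.7659. B = V − Δ·S = -421.0068.
(0,0): S=140.0000. Δ = (V_up−V_dn)/(S_up−S_dn) = (137.7659−88.0814)/(149.8000−119.0000) = 1.6131. V = [p*·137.7659 + (1−p*)·88.0814]/1 = 121.9572. B = V − Δ·S = -103.8817.
Each (Δ,B) replicates both successor values, so the strategy is self-financing and V0 is arbitrage-free.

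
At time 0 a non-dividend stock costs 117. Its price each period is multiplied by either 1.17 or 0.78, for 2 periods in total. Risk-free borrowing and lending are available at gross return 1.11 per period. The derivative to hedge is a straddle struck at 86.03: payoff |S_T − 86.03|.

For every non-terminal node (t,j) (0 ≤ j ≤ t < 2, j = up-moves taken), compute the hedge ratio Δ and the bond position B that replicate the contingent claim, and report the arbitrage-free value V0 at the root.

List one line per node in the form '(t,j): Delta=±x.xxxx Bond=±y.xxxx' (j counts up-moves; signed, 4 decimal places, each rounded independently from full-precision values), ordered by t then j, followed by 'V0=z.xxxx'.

No-arbitrage ⇒ martingale measure with p* = (R−d)/(u−d) = 0.8462.
At expiry t=2: V(2,0)=14.8472, V(2,1)=20.7442, V(2,2)=74.1313
  t=1,j=0: stock 91.2600 → up 106.7742 (V=20.7442), down 71.1828 (V=14.8472). Price 17.8711; hedge Δ=0.1657, bond B=2.7506.
  t=1,j=1: stock 136.8900 → up 160.1613 (V=74.1313), down 106.7742 (V=20.7442). Price 59.3855; hedge Δ=1.0000, bond B=-77.5045.
  t=0,j=0: stock 117.0000 → up 136.8900 (V=59.3855), down 91.2600 (V=17.8711). Price 47.7466; hedge Δ=0.9098, bond B=-58.7005.
Check: Δ(0,0)·S0 + B(0,0) = 47.7466 = V0.

(0,0): Delta=0.9098 Bond=-58.7005
(1,0): Delta=0.1657 Bond=2.7506
(1,1): Delta=1.0000 Bond=-77.5045
V0=47.7466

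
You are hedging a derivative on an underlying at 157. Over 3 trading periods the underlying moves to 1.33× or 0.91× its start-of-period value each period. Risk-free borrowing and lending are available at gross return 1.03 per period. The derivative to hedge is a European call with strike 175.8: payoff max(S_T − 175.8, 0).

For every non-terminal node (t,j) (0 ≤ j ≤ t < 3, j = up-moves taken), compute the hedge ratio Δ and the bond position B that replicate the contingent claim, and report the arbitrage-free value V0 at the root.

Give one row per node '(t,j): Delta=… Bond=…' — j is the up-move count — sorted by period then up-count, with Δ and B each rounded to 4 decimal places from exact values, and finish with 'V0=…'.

(0,0): Delta=0.5849 Bond=-75.3875
(1,0): Delta=0.3556 Bond=-44.8853
(1,1): Delta=0.9772 Bond=-159.5586
(2,0): Delta=0.0000 Bond=0.0000
(2,1): Delta=0.9639 Bond=-161.8116
(2,2): Delta=1.0000 Bond=-170.6796
V0=16.4455

Since d<R<u, set p* = (R−d)/(u−d) = 0.2857; price each node as the discounted p*-expectation of its children.
Payoff layer (t=3): V(3,0)=0.0000, V(3,1)=0.0000, V(3,2)=76.9227, V(3,3)=193.5640
  t=2,j=0: stock 130.0117 → up 172.9156 (V=0.0000), down 118.3106 (V=0.0000). Price 0.0000; hedge Δ=0.0000, bond B=0.0000.
  t=2,j=1: stock 190.0171 → up 252.7227 (V=76.9227), down 172.9156 (V=0.0000). Price 21.3378; hedge Δ=0.9639, bond B=-161.8116.
  t=2,j=2: stock 277.7173 → up 369.3640 (V=193.5640), down 252.7227 (V=76.9227). Price 107.0377; hedge Δ=1.0000, bond B=-170.6796.
  t=1,j=0: stock 142.8700 → up 190.0171 (V=21.3378), down 130.0117 (V=0.0000). Price 5.9189; hedge Δ=0.3556, bond B=-44.8853.
  t=1,j=1: stock 208.8100 → up 277.7173 (V=107.0377), down 190.0171 (V=21.3378). Price 44.4888; hedge Δ=0.9772, bond B=-159.5586.
  t=0,j=0: stock 157.0000 → up 208.8100 (V=44.4888), down 142.8700 (V=5.9189). Price 16.4455; hedge Δ=0.5849, bond B=-75.3875.
Self-financing check: at every node Δ·S+B equals the discounted successor values.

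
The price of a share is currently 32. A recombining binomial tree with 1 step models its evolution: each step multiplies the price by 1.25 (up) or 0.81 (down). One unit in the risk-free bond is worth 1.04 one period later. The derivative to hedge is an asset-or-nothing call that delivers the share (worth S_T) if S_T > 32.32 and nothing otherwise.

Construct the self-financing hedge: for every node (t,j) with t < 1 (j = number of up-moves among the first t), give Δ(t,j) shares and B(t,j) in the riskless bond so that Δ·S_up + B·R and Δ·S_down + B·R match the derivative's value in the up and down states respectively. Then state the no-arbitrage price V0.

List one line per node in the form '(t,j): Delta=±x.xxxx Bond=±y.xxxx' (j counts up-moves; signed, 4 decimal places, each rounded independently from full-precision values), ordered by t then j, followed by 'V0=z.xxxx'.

Risk-neutral probability p* = (R−d)/(u−d) = (1.04−0.81)/(1.25−0.81) = 0.5227.
Terminal payoffs: V(1,0)=0.0000, V(1,1)=40.0000
  t=0,j=0: stock 32.0000 → up 40.0000 (V=40.0000), down 25.9200 (V=0.0000). Price 20.1049; hedge Δ=2.8409, bond B=-70.8042.
Root portfolio cost Δ·32+B reproduces V0=20.1049.

(0,0): Delta=2.8409 Bond=-70.8042
V0=20.1049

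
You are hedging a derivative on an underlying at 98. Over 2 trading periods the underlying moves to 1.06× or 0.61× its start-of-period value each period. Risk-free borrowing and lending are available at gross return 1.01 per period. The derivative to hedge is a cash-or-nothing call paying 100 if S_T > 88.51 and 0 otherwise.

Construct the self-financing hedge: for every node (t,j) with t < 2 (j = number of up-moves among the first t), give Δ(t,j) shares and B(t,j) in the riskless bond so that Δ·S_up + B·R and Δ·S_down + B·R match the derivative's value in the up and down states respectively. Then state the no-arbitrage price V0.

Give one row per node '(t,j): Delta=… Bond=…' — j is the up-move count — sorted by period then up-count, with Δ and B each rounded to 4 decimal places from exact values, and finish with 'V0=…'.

(0,0): Delta=1.9957 Bond=-118.1196
(1,0): Delta=0.0000 Bond=0.0000
(1,1): Delta=2.1392 Bond=-134.2134
V0=77.4555

No-arbitrage ⇒ martingale measure with p* = (R−d)/(u−d) = 0.8889.
Terminal payoffs: V(2,0)=0.0000, V(2,1)=0.0000, V(2,2)=100.0000
  t=1,j=0: stock 59.7800 → up 63.3668 (V=0.0000), down 36.4658 (V=0.0000). Price 0.0000; hedge Δ=0.0000, bond B=0.0000.
  t=1,j=1: stock 103.8800 → up 110.1128 (V=100.0000), down 63.3668 (V=0.0000). Price 88.0088; hedge Δ=2.1392, bond B=-134.2134.
  t=0,j=0: stock 98.0000 → up 103.8800 (V=88.0088), down 59.7800 (V=0.0000). Price 77.4555; hedge Δ=1.9957, bond B=-118.1196.
Each (Δ,B) replicates both successor values, so the strategy is self-financing and V0 is arbitrage-free.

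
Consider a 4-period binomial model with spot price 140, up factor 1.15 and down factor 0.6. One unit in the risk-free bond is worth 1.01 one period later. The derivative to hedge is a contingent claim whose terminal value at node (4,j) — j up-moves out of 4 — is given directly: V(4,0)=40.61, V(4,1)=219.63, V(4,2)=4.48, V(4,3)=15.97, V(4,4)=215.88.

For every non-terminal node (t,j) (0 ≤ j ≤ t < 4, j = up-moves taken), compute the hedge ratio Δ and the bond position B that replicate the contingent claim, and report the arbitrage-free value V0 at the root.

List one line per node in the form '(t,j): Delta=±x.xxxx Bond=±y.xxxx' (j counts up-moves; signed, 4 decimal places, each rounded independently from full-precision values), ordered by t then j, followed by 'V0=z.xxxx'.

(0,0): Delta=0.7496 Bond=-22.9295
(1,0): Delta=-1.3509 Bond=153.2805
(1,1): Delta=1.1238 Bond=-83.4063
(2,0): Delta=-4.1010 Bond=293.4172
(2,1): Delta=-0.8610 Bond=107.4852
(2,2): Delta=1.4774 Bond=-149.7077
(3,0): Delta=10.7636 Bond=-153.1530
(3,1): Delta=-6.7492 Bond=449.8407
(3,2): Delta=0.1881 Bond=-7.9748
(3,3): Delta=1.7071 Bond=-200.1125
V0=82.0102

Since d<R<u, set p* = (R−d)/(u−d) = 0.7455; price each node as the discounted p*-expectation of its children.
Terminal values V(4,·): V(4,0)=40.6100, V(4,1)=219.6300, V(4,2)=4.4800, V(4,3)=15.9700, V(4,4)=215.8800
  t=3,j=0: stock 30.2400 → up 34.7760 (V=219.6300), down 18.1440 (V=40.6100). Price 172.3379; hedge Δ=10.7636, bond B=-153.1530.
  t=3,j=1: stock 57.9600 → up 66.6540 (V=4.4800), down 34.7760 (V=219.6300). Price 58.6589; hedge Δ=-6.7492, bond B=449.8407.
  t=3,j=2: stock 111.0900 → up 127.7535 (V=15.9700), down 66.6540 (V=4.4800). Price 12.9161; hedge Δ=0.1881, bond B=-7.9748.
  t=3,j=3: stock 212.9225 → up 244.8609 (V=215.8800), down 127.7535 (V=15.9700). Price 163.3602; hedge Δ=1.7071, bond B=-200.1125.
  t=2,j=0: stock 50.4000 → up 57.9600 (V=58.6589), down 30.2400 (V=172.3379). Price 86.7281; hedge Δ=-4.1010, bond B=293.4172.
  t=2,j=1: stock 96.6000 → up 111.0900 (V=12.9161), down 57.9600 (V=58.6589). Price 24.3166; hedge Δ=-0.8610, bond B=107.4852.
  t=2,j=2: stock 185.1500 → up 212.9225 (V=163.3602), down 111.0900 (V=12.9161). Price 123.8271; hedge Δ=1.4774, bond B=-149.7077.
  t=1,j=0: stock 84.0000 → up 96.6000 (V=24.3166), down 50.4000 (V=86.7281). Price 39.8051; hedge Δ=-1.3509, bond B=153.2805.
  t=1,j=1: stock 161.0000 → up 185.1500 (V=123.8271), down 96.6000 (V=24.3166). Price 97.5219; hedge Δ=1.1238, bond B=-83.4063.
  t=0,j=0: stock 140.0000 → up 161.0000 (V=97.5219), down 84.0000 (V=39.8051). Price 82.0102; hedge Δ=0.7496, bond B=-22.9295.
Each (Δ,B) replicates both successor values, so the strategy is self-financing and V0 is arbitrage-free.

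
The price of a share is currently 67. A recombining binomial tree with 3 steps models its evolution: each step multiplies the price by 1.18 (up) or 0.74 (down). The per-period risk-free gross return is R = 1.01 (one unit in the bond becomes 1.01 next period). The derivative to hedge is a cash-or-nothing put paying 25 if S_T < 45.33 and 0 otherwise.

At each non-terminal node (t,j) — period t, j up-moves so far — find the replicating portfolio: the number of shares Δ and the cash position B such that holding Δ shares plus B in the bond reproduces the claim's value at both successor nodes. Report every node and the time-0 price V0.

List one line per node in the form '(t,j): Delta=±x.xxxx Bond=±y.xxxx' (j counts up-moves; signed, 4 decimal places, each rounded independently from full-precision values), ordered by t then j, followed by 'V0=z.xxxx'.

(0,0): Delta=-0.3942 Bond=34.4784
(1,0): Delta=-0.6963 Bond=49.7996
(1,1): Delta=-0.2749 Bond=25.3935
(2,0): Delta=0.0000 Bond=24.7525
(2,1): Delta=-0.9712 Bond=66.3816
(2,2): Delta=0.0000 Bond=0.0000
V0=8.0676

Under the risk-neutral measure, an up-move has probability p* = (R−d)/(u−d) = 0.6136 and values discount at R = 1.01.
At expiry t=3: V(3,0)=25.0000, V(3,1)=25.0000, V(3,2)=0.0000, V(3,3)=0.0000
  t=2,j=0: stock 36.6892 → up 43.2933 (V=25.0000), down 27.1500 (V=25.0000). Price 24.7525; hedge Δ=0.0000, bond B=24.7525.
  t=2,j=1: stock 58.5044 → up 69.0352 (V=0.0000), down 43.2933 (V=25.0000). Price 9.5635; hedge Δ=-0.9712, bond B=66.3816.
  t=2,j=2: stock 93.2908 → up 110.0831 (V=0.0000), down 69.0352 (V=0.0000). Price 0.0000; hedge Δ=0.0000, bond B=0.0000.
  t=1,j=0: stock 49.5800 → up 58.5044 (V=9.5635), down 36.6892 (V=24.7525). Price 15.2791; hedge Δ=-0.6963, bond B=49.7996.
  t=1,j=1: stock 79.0600 → up 93.2908 (V=0.0000), down 58.5044 (V=9.5635). Price 3.6584; hedge Δ=-0.2749, bond B=25.3935.
  t=0,j=0: stock 67.0000 → up 79.0600 (V=3.6584), down 49.5800 (V=15.2791). Price 8.0676; hedge Δ=-0.3942, bond B=34.4784.
The time-0 hedge costs 8.0676, which is the no-arbitrage price.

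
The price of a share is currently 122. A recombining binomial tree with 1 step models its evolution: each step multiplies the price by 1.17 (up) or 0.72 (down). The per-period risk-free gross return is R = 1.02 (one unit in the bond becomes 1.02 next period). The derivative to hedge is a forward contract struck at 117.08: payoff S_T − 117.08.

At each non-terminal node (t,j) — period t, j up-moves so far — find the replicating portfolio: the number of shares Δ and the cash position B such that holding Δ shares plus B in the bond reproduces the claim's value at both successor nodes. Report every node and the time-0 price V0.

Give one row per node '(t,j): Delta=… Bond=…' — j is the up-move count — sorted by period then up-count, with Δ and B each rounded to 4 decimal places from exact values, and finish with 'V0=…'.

Risk-neutral probability p* = (R−d)/(u−d) = (1.02−0.72)/(1.17−0.72) = 0.6667.
Terminal payoffs: V(1,0)=-29.2400, V(1,1)=25.6600
(0,0): S=122.0000. Δ = (V_up−V_dn)/(S_up−S_dn) = (25.6600−-29.2400)/(142.7400−87.8400) = 1.0000. V = [p*·25.6600 + (1−p*)·-29.2400]/1.02 = 7.2157. B = V − Δ·S = -114.7843.
Each (Δ,B) replicates both successor values, so the strategy is self-financing and V0 is arbitrage-free.

(0,0): Delta=1.0000 Bond=-114.7843
V0=7.2157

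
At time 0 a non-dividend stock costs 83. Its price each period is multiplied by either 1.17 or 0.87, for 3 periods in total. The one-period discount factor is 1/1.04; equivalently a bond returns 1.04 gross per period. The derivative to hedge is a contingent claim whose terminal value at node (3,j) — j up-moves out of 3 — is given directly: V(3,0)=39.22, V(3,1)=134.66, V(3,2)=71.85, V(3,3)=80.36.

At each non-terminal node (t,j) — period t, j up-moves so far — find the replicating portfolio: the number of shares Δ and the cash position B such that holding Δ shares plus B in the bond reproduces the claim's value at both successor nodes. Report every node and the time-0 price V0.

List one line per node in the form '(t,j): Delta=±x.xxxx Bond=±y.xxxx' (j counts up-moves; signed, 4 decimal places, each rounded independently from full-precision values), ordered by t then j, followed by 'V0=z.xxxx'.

(0,0): Delta=-0.3785 Bond=112.1272
(1,0): Delta=0.2559 Bond=70.8064
(1,1): Delta=-0.7392 Bond=151.6403
(2,0): Delta=5.0640 Bond=-228.4192
(2,1): Delta=-2.4781 Bond=304.6240
(2,2): Delta=0.2497 Bond=45.3567
V0=80.7153

Under the risk-neutral measure, an up-move has probability p* = (R−d)/(u−d) = 0.5667 and values discount at R = 1.04.
At expiry t=3: V(3,0)=39.2200, V(3,1)=134.6600, V(3,2)=71.8500, V(3,3)=80.3600
(2,0): S=62.8227. Δ = (V_up−V_dn)/(S_up−S_dn) = (134.6600−39.2200)/(73.5026−54.6557) = 5.0640. V = [p*·134.6600 + (1−p*)·39.2200]/1.04 = 89.7141. B = V − Δ·S = -228.4192.
(2,1): S=84.4857. Δ = (V_up−V_dn)/(S_up−S_dn) = (71.8500−134.6600)/(98.8483−73.5026) = -2.4781. V = [p*·71.8500 + (1−p*)·134.6600]/1.04 = 95.2574. B = V − Δ·S = 304.6240.
(2,2): S=113.6187. Δ = (V_up−V_dn)/(S_up−S_dn) = (80.3600−71.8500)/(132.9339−98.8483) = 0.2497. V = [p*·80.3600 + (1−p*)·71.8500]/1.04 = 73.7234. B = V − Δ·S = 45.3567.
(1,0): S=72.2100. Δ = (V_up−V_dn)/(S_up−S_dn) = (95.2574−89.7141)/(84.4857−62.8227) = 0.2559. V = [p*·95.2574 + (1−p*)·89.7141]/1.04 = 89.2839. B = V − Δ·S = 70.8064.
(1,1): S=97.1100. Δ = (V_up−V_dn)/(S_up−S_dn) = (73.7234−95.2574)/(113.6187−84.4857) = -0.7392. V = [p*·73.7234 + (1−p*)·95.2574]/1.04 = 79.8604. B = V − Δ·S = 151.6403.
(0,0): S=83.0000. Δ = (V_up−V_dn)/(S_up−S_dn) = (79.8604−89.2839)/(97.1100−72.2100) = -0.3785. V = [p*·79.8604 + (1−p*)·89.2839]/1.04 = 80.7153. B = V − Δ·S = 112.1272.
The time-0 hedge costs 80.7153, which is the no-arbitrage price.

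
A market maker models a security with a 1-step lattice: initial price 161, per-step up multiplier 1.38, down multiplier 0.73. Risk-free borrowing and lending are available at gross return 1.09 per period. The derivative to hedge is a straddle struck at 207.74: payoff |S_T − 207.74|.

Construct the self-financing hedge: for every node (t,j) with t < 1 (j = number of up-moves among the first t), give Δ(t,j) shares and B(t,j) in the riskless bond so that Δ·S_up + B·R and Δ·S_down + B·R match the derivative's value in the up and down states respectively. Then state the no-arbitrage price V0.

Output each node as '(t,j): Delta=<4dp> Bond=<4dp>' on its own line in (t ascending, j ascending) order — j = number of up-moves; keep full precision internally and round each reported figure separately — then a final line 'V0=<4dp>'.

(0,0): Delta=-0.7240 Bond=160.8308
V0=44.2615

No-arbitrage ⇒ martingale measure with p* = (R−d)/(u−d) = 0.5538.
Terminal payoffs: V(1,0)=90.2100, V(1,1)=14.4400
  t=0,j=0: stock 161.0000 → up 222.1800 (V=14.4400), down 117.5300 (V=90.2100). Price 44.2615; hedge Δ=-0.7240, bond B=160.8308.
Check: Δ(0,0)·S0 + B(0,0) = 44.2615 = V0.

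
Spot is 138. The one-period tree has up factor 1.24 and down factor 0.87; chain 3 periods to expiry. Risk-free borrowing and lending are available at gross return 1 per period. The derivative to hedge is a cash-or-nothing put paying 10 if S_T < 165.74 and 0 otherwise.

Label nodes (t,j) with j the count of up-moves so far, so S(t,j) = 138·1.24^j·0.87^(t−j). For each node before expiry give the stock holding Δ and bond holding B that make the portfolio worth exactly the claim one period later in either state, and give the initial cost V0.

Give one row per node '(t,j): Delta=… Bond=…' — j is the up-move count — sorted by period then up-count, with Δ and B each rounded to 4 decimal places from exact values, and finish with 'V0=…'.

Risk-neutral probability p* = (R−d)/(u−d) = (1−0.87)/(1.24−0.87) = 0.3514.
Terminal payoffs: V(3,0)=10.0000, V(3,1)=10.0000, V(3,2)=0.0000, V(3,3)=0.0000
  t=2,j=0: stock 104.4522 → up 129.5207 (V=10.0000), down 90.8734 (V=10.0000). Price 10.0000; hedge Δ=0.0000, bond B=10.0000.
  t=2,j=1: stock 148.8744 → up 184.6043 (V=0.0000), down 129.5207 (V=10.0000). Price 6.4865; hedge Δ=-0.1815, bond B=33.5135.
  t=2,j=2: stock 212.1888 → up 263.1141 (V=0.0000), down 184.6043 (V=0.0000). Price 0.0000; hedge Δ=0.0000, bond B=0.0000.
  t=1,j=0: stock 120.0600 → up 148.8744 (V=6.4865), down 104.4522 (V=10.0000). Price 8.7655; hedge Δ=-0.0791, bond B=18.2615.
  t=1,j=1: stock 171.1200 → up 212.1888 (V=0.0000), down 148.8744 (V=6.4865). Price 4.2075; hedge Δ=-0.1024, bond B=21.7385.
  t=0,j=0: stock 138.0000 → up 171.1200 (V=4.2075), down 120.0600 (V=8.7655). Price 7.1640; hedge Δ=-0.0893, bond B=19.4832.
Check: Δ(0,0)·S0 + B(0,0) = 7.1640 = V0.

(0,0): Delta=-0.0893 Bond=19.4832
(1,0): Delta=-0.0791 Bond=18.2615
(1,1): Delta=-0.1024 Bond=21.7385
(2,0): Delta=0.0000 Bond=10.0000
(2,1): Delta=-0.1815 Bond=33.5135
(2,2): Delta=0.0000 Bond=0.0000
V0=7.1640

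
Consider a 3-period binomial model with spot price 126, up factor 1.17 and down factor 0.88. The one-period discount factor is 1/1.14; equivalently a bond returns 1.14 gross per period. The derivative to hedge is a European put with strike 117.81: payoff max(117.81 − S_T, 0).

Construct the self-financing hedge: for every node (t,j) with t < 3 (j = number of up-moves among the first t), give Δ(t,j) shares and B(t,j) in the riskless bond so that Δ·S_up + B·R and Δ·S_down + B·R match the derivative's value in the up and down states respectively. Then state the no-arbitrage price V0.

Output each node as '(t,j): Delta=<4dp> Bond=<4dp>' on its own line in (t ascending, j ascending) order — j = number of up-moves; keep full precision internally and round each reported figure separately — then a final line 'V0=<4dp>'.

(0,0): Delta=-0.0206 Bond=2.6937
(1,0): Delta=-0.1691 Bond=19.5309
(1,1): Delta=-0.0077 Bond=1.1715
(2,0): Delta=-1.0000 Bond=103.3421
(2,1): Delta=-0.0970 Bond=12.9102
(2,2): Delta=0.0000 Bond=0.0000
V0=0.0947

Since d<R<u, set p* = (R−d)/(u−d) = 0.8966; price each node as the discounted p*-expectation of its children.
At expiry t=3: V(3,0)=31.9445, V(3,1)=3.6480, V(3,2)=0.0000, V(3,3)=0.0000
  t=2,j=0: stock 97.5744 → up 114.1620 (V=3.6480), down 85.8655 (V=31.9445). Price 5.7677; hedge Δ=-1.0000, bond B=103.3421.
  t=2,j=1: stock 129.7296 → up 151.7836 (V=0.0000), down 114.1620 (V=3.6480). Price 0.3310; hedge Δ=-0.0970, bond B=12.9102.
  t=2,j=2: stock 172.4814 → up 201.8032 (V=0.0000), down 151.7836 (V=0.0000). Price 0.0000; hedge Δ=0.0000, bond B=0.0000.
  t=1,j=0: stock 110.8800 → up 129.7296 (V=0.3310), down 97.5744 (V=5.7677). Price 0.7837; hedge Δ=-0.1691, bond B=19.5309.
  t=1,j=1: stock 147.4200 → up 172.4814 (V=0.0000), down 129.7296 (V=0.3310). Price 0.0300; hedge Δ=-0.0077, bond B=1.1715.
  t=0,j=0: stock 126.0000 → up 147.4200 (V=0.0300), down 110.8800 (V=0.7837). Price 0.0947; hedge Δ=-0.0206, bond B=2.6937.
Self-financing check: at every node Δ·S+B equals the discounted successor values.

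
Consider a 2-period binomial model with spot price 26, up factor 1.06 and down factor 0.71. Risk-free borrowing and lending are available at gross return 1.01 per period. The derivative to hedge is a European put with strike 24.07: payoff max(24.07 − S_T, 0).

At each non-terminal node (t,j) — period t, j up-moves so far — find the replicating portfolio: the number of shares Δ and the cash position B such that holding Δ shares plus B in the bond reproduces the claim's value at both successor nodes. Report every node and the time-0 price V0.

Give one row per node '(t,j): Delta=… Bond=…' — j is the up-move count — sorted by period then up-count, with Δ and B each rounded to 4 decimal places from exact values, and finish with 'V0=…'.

Since d<R<u, set p* = (R−d)/(u−d) = 0.8571; price each node as the discounted p*-expectation of its children.
At expiry t=2: V(2,0)=10.9634, V(2,1)=4.5024, V(2,2)=0.0000
Node (1,0) S=18.4600: V=(p*·4.5024+(1−p*)·10.9634)/1.01=5.3717; Δ=(4.5024−10.9634)/(19.5676−13.1066)=-1.0000; B=V−Δ·S=23.8317
Node (1,1) S=27.5600: V=(p*·0.0000+(1−p*)·4.5024)/1.01=0.6368; Δ=(0.0000−4.5024)/(29.2136−19.5676)=-0.4668; B=V−Δ·S=13.5008
Node (0,0) S=26.0000: V=(p*·0.6368+(1−p*)·5.3717)/1.01=1.3002; Δ=(0.6368−5.3717)/(27.5600−18.4600)=-0.5203; B=V−Δ·S=14.8284
Root portfolio cost Δ·26+B reproduces V0=1.3002.

(0,0): Delta=-0.5203 Bond=14.8284
(1,0): Delta=-1.0000 Bond=23.8317
(1,1): Delta=-0.4668 Bond=13.5008
V0=1.3002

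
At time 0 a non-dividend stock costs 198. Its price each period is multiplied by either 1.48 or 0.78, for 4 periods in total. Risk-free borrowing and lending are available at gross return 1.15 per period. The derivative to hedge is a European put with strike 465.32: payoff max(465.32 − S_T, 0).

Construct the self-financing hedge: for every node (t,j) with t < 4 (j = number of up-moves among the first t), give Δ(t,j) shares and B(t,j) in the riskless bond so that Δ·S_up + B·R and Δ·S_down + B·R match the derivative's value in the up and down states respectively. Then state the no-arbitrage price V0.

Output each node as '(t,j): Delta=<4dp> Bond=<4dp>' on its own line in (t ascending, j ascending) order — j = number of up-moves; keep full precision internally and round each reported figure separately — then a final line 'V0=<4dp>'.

(0,0): Delta=-0.6190 Bond=217.8621
(1,0): Delta=-0.9309 Bond=298.7210
(1,1): Delta=-0.4723 Bond=207.5705
(2,0): Delta=-1.0000 Bond=351.8488
(2,1): Delta=-0.8985 Bond=336.1089
(2,2): Delta=-0.2720 Bond=151.8333
(3,0): Delta=-1.0000 Bond=404.6261
(3,1): Delta=-1.0000 Bond=404.6261
(3,2): Delta=-0.8508 Bond=370.3813
(3,3): Delta=0.0000 Bond=0.0000
V0=95.3054

The replicating-portfolio and risk-neutral prices coincide; use p* = (1.15−0.78)/(1.48−0.78) = 0.5286 for the latter.
Terminal payoffs: V(4,0)=392.0302, V(4,1)=326.2573, V(4,2)=201.4574, V(4,3)=0.0000, V(4,4)=0.0000
(3,0): S=93.9613. Δ = (V_up−V_dn)/(S_up−S_dn) = (326.2573−392.0302)/(139.0627−73.2898) = -1.0000. V = [p*·326.2573 + (1−p*)·392.0302]/1.15 = 310.6648. B = V − Δ·S = 404.6261.
(3,1): S=178.2855. Δ = (V_up−V_dn)/(S_up−S_dn) = (201.4574−326.2573)/(263.8626−139.0627) = -1.0000. V = [p*·201.4574 + (1−p*)·326.2573]/1.15 = 226.3406. B = V − Δ·S = 404.6261.
(3,2): S=338.2854. Δ = (V_up−V_dn)/(S_up−S_dn) = (0.0000−201.4574)/(500.6624−263.8626) = -0.8508. V = [p*·0.0000 + (1−p*)·201.4574]/1.15 = 82.5850. B = V − Δ·S = 370.3813.
(3,3): S=641.8748. Δ = (V_up−V_dn)/(S_up−S_dn) = (0.0000−0.0000)/(949.9747−500.6624) = 0.0000. V = [p*·0.0000 + (1−p*)·0.0000]/1.15 = 0.0000. B = V − Δ·S = 0.0000.
(2,0): S=120.4632. Δ = (V_up−V_dn)/(S_up−S_dn) = (226.3406−310.6648)/(178.2855−93.9613) = -1.0000. V = [p*·226.3406 + (1−p*)·310.6648]/1.15 = 231.3856. B = V − Δ·S = 351.8488.
(2,1): S=228.5712. Δ = (V_up−V_dn)/(S_up−S_dn) = (82.5850−226.3406)/(338.2854−178.2855) = -0.8985. V = [p*·82.5850 + (1−p*)·226.3406]/1.15 = 130.7439. B = V − Δ·S = 336.1089.
(2,2): S=433.6992. Δ = (V_up−V_dn)/(S_up−S_dn) = (0.0000−82.5850)/(641.8748−338.2854) = -0.2720. V = [p*·0.0000 + (1−p*)·82.5850]/1.15 = 33.8547. B = V − Δ·S = 151.8333.
(1,0): S=154.4400. Δ = (V_up−V_dn)/(S_up−S_dn) = (130.7439−231.3856)/(228.5712−120.4632) = -0.9309. V = [p*·130.7439 + (1−p*)·231.3856]/1.15 = 154.9472. B = V − Δ·S = 298.7210.
(1,1): S=293.0400. Δ = (V_up−V_dn)/(S_up−S_dn) = (33.8547−130.7439)/(433.6992−228.5712) = -0.4723. V = [p*·33.8547 + (1−p*)·130.7439]/1.15 = 69.1574. B = V − Δ·S = 207.5705.
(0,0): S=198.0000. Δ = (V_up−V_dn)/(S_up−S_dn) = (69.1574−154.9472)/(293.0400−154.4400) = -0.6190. V = [p*·69.1574 + (1−p*)·154.9472]/1.15 = 95.3054. B = V − Δ·S = 217.8621.
The time-0 hedge costs 95.3054, which is the no-arbitrage price.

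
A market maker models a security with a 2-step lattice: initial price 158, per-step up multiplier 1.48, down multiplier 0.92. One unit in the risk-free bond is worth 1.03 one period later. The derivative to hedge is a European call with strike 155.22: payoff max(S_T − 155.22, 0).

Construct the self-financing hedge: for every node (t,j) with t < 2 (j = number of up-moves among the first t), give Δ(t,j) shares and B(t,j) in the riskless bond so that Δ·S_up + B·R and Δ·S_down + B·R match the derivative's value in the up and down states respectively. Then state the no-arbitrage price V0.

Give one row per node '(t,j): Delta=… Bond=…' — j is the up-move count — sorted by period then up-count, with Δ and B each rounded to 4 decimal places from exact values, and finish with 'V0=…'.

Under the risk-neutral measure, an up-move has probability p* = (R−d)/(u−d) = 0.1964 and values discount at R = 1.03.
At expiry t=2: V(2,0)=0.0000, V(2,1)=59.9128, V(2,2)=190.8632
Node (1,0) S=145.3600: V=(p*·59.9128+(1−p*)·0.0000)/1.03=11.4258; Δ=(59.9128−0.0000)/(215.1328−133.7312)=0.7360; B=V−Δ·S=-95.5613
Node (1,1) S=233.8400: V=(p*·190.8632+(1−p*)·59.9128)/1.03=83.1410; Δ=(190.8632−59.9128)/(346.0832−215.1328)=1.0000; B=V−Δ·S=-150.6990
Node (0,0) S=158.0000: V=(p*·83.1410+(1−p*)·11.4258)/1.03=24.7696; Δ=(83.1410−11.4258)/(233.8400−145.3600)=0.8105; B=V−Δ·S=-103.2932
Root portfolio cost Δ·158+B reproduces V0=24.7696.

(0,0): Delta=0.8105 Bond=-103.2932
(1,0): Delta=0.7360 Bond=-95.5613
(1,1): Delta=1.0000 Bond=-150.6990
V0=24.7696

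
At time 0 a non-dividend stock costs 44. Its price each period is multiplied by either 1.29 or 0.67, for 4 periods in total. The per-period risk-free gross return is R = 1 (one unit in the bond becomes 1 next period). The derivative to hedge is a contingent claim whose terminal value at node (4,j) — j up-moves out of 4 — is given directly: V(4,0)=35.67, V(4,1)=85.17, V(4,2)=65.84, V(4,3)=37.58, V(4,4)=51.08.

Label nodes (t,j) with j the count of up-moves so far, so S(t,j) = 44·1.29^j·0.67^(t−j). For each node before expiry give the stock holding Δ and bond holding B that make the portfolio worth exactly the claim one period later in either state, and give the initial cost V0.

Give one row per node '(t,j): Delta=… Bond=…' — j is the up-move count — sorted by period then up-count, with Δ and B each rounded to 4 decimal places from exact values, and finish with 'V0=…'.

(0,0): Delta=-0.3990 Bond=77.0080
(1,0): Delta=-0.3721 Bond=76.2136
(1,1): Delta=-0.4113 Bond=77.7062
(2,0): Delta=1.0505 Bond=48.1146
(2,1): Delta=-1.0214 Bond=100.9067
(2,2): Delta=-0.1329 Bond=57.3178
(3,0): Delta=6.0330 Bond=-17.8219
(3,1): Delta=-1.2236 Bond=106.0589
(3,2): Delta=-0.9291 Bond=96.3790
(3,3): Delta=0.2305 Bond=22.9913
V0=59.4500

The replicating-portfolio and risk-neutral prices coincide; use p* = (1−0.67)/(1.29−0.67) = 0.5323 for the latter.
Payoff layer (t=4): V(4,0)=35.6700, V(4,1)=85.1700, V(4,2)=65.8400, V(4,3)=37.5800, V(4,4)=51.0800
Node (3,0) S=13.2336: V=(p*·85.1700+(1−p*)·35.6700)/1=62.0168; Δ=(85.1700−35.6700)/(17.0713−8.8665)=6.0330; B=V−Δ·S=-17.8219
Node (3,1) S=25.4796: V=(p*·65.8400+(1−p*)·85.1700)/1=74.8815; Δ=(65.8400−85.1700)/(32.8686−17.0713)=-1.2236; B=V−Δ·S=106.0589
Node (3,2) S=49.0577: V=(p*·37.5800+(1−p*)·65.8400)/1=50.7984; Δ=(37.5800−65.8400)/(63.2844−32.8686)=-0.9291; B=V−Δ·S=96.3790
Node (3,3) S=94.4543: V=(p*·51.0800+(1−p*)·37.5800)/1=44.7655; Δ=(51.0800−37.5800)/(121.8461−63.2844)=0.2305; B=V−Δ·S=22.9913
Node (2,0) S=19.7516: V=(p*·74.8815+(1−p*)·62.0168)/1=68.8641; Δ=(74.8815−62.0168)/(25.4796−13.2336)=1.0505; B=V−Δ·S=48.1146
Node (2,1) S=38.0292: V=(p*·50.7984+(1−p*)·74.8815)/1=62.0630; Δ=(50.7984−74.8815)/(49.0577−25.4796)=-1.0214; B=V−Δ·S=100.9067
Node (2,2) S=73.2204: V=(p*·44.7655+(1−p*)·50.7984)/1=47.5873; Δ=(44.7655−50.7984)/(94.4543−49.0577)=-0.1329; B=V−Δ·S=57.3178
Node (1,0) S=29.4800: V=(p*·62.0630+(1−p*)·68.8641)/1=65.2442; Δ=(62.0630−68.8641)/(38.0292−19.7516)=-0.3721; B=V−Δ·S=76.2136
Node (1,1) S=56.7600: V=(p*·47.5873+(1−p*)·62.0630)/1=54.3582; Δ=(47.5873−62.0630)/(73.2204−38.0292)=-0.4113; B=V−Δ·S=77.7062
Node (0,0) S=44.0000: V=(p*·54.3582+(1−p*)·65.2442)/1=59.4500; Δ=(54.3582−65.2442)/(56.7600−29.4800)=-0.3990; B=V−Δ·S=77.0080
Self-financing check: at every node Δ·S+B equals the discounted successor values.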